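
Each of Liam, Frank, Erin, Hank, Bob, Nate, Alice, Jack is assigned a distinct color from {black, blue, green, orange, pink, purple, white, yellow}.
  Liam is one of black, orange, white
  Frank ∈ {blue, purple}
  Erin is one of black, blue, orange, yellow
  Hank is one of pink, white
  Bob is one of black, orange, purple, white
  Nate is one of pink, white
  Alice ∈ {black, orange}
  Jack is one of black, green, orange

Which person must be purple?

The 8 variables together cover exactly {black, blue, green, orange, pink, purple, white, yellow} — 8 values for 8 variables — and green appears only in Jack's list, so Jack = green.
The 7 still-open variables draw from only 7 values {black, blue, orange, pink, purple, white, yellow}, so each is used; only Erin can be yellow, hence Erin = yellow.
The 6 still-open variables draw from only 6 values {black, blue, orange, pink, purple, white}, so each is used; only Frank can be blue, hence Frank = blue.
The 5 still-open variables draw from only 5 values {black, orange, pink, purple, white}, so each is used; only Bob can be purple, hence Bob = purple.

Bob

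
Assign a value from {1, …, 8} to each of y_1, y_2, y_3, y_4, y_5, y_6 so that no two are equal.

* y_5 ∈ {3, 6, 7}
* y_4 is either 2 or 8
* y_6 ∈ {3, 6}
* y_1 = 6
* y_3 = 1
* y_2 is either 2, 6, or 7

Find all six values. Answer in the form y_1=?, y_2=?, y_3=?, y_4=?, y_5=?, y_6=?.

y_1 has just one choice, so y_1 = 6. Strike 6 from y_2, y_5, y_6.
y_3 must be 1 (only option left).
That leaves y_6 = 3. Remove 3 from y_5.
y_5's domain is down to {7}, so y_5 = 7. Remove 7 from y_2.
y_2 must be 2 (only option left). Strike 2 from y_4.
That leaves y_4 = 8.

y_1=6, y_2=2, y_3=1, y_4=8, y_5=7, y_6=3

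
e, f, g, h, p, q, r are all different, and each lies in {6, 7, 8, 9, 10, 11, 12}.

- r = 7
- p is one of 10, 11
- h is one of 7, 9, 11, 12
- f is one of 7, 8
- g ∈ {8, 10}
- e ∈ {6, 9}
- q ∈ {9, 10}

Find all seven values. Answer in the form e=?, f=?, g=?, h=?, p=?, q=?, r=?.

e=6, f=8, g=10, h=12, p=11, q=9, r=7

r must be 7 (only option left). Strike 7 from f, h.
f has just one choice, so f = 8. Strike 8 from g.
g has just one choice, so g = 10. Eliminate 10 elsewhere: p, q.
p's domain is down to {11}, so p = 11. Eliminate 11 elsewhere: h.
q has just one choice, so q = 9. So e, h can't be 9.
e has just one choice, so e = 6.
That leaves h = 12.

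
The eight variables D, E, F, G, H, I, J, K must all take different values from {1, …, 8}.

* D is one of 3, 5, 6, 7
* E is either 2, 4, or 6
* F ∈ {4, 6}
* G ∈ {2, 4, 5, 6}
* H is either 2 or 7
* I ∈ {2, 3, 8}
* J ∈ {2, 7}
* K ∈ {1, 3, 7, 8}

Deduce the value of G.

5

Among the 8 variables, 1 fits only K (and all 8 values in {1, 2, 3, 4, 5, 6, 7, 8} must be used), so K = 1.
Among the 7 still-open variables, 8 fits only I (and all 7 values in {2, 3, 4, 5, 6, 7, 8} must be used), so I = 8.
The 6 still-open variables draw from only 6 values {2, 3, 4, 5, 6, 7}, so each is used; only D can be 3, hence D = 3.
The 5 still-open variables together cover exactly {2, 4, 5, 6, 7} — 5 values for 5 variables — and 5 appears only in G's list, so G = 5.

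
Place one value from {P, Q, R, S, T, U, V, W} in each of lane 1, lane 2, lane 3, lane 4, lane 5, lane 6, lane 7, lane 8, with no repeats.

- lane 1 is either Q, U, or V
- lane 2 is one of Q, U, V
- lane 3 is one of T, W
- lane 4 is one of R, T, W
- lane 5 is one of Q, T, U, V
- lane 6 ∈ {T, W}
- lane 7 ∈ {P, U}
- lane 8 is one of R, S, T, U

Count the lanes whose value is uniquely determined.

3

The 8 variables draw from only 8 values {P, Q, R, S, T, U, V, W}, so each is used; only lane 7 can be P, hence lane 7 = P.
The 7 still-open variables together cover exactly {Q, R, S, T, U, V, W} — 7 values for 7 variables — and S appears only in lane 8's list, so lane 8 = S.
Among the 6 still-open variables, R fits only lane 4 (and all 6 values in {Q, R, T, U, V, W} must be used), so lane 4 = R.
lane 3 and lane 6 share exactly the 2 values {T, W}; by pigeonhole those values go to them, so strike T, W from lane 5.
Determined: lane 4=R, lane 7=P, lane 8=S. The other lanes each still have more than one consistent value. That makes 3.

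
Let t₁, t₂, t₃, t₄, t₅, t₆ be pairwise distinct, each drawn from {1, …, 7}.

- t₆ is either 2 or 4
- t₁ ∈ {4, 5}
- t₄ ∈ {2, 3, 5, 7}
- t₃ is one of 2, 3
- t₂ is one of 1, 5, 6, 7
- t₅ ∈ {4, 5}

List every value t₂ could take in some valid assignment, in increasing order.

The 2 variables t₁ and t₅ are confined to {4, 5}, which locks those values in; drop them from t₂, t₄, t₆.
That leaves t₆ = 2. Remove 2 from t₃, t₄.
That leaves t₃ = 3. So t₄ can't be 3.
That leaves t₄ = 7. Eliminate 7 elsewhere: t₂.
No further eliminations apply; t₂ can still be any of 1, 6.

1, 6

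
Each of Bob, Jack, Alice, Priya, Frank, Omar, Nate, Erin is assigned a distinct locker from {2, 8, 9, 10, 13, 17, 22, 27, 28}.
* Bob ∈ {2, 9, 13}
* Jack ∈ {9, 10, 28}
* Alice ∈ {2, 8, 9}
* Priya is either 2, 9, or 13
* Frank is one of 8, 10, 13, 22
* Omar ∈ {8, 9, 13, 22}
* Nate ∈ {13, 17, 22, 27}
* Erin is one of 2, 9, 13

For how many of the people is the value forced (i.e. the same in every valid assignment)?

4

Bob, Priya, Erin share exactly the 3 values {2, 9, 13}; by pigeonhole those values go to them, so strike 2, 9, 13 from Jack, Alice, Frank, Omar, Nate.
That leaves Alice = 8. So Frank, Omar can't be 8.
Omar's domain is down to {22}, so Omar = 22. So Frank, Nate can't be 22.
Frank's domain is down to {10}, so Frank = 10. So Jack can't be 10.
That leaves Jack = 28.
Determined: Jack=28, Alice=8, Frank=10, Omar=22. The other people each still have more than one consistent value. That makes 4.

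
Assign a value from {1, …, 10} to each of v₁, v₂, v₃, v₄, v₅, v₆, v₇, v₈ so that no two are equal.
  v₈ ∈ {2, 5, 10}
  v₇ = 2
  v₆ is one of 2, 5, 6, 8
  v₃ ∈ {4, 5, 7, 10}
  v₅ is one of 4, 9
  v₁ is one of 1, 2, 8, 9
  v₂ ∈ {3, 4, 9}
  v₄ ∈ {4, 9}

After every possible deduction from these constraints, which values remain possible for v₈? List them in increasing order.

v₇'s domain is down to {2}, so v₇ = 2. Strike 2 from v₁, v₆, v₈.
v₄ and v₅ between them cover only {4, 9} — a naked pair. Remove those values from v₁, v₂, v₃.
That leaves v₂ = 3.
No further eliminations apply; v₈ can still be any of 5, 10.

5, 10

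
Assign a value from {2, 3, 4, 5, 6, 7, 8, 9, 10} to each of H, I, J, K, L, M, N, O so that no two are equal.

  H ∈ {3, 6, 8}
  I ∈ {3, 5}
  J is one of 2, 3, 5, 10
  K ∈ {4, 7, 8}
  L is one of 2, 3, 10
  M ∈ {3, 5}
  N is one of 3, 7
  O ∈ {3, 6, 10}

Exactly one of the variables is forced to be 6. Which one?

The 8 variables together cover exactly {2, 3, 4, 5, 6, 7, 8, 10} — 8 values for 8 variables — and 4 appears only in K's list, so K = 4.
The 7 still-open variables together cover exactly {2, 3, 5, 6, 7, 8, 10} — 7 values for 7 variables — and 7 appears only in N's list, so N = 7.
The 6 still-open variables together cover exactly {2, 3, 5, 6, 8, 10} — 6 values for 6 variables — and 8 appears only in H's list, so H = 8.
The 5 still-open variables draw from only 5 values {2, 3, 5, 6, 10}, so each is used; only O can be 6, hence O = 6.

O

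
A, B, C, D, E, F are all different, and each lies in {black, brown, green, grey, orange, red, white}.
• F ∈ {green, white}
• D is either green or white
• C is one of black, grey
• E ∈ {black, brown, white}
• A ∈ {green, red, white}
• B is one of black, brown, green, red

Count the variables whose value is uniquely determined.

The 6 variables draw from only 6 values {black, brown, green, grey, red, white}, so each is used; only C can be grey, hence C = grey.
D and F share exactly the 2 values {green, white}; by pigeonhole those values go to them, so strike green, white from A, B, E.
A's domain is down to {red}, so A = red. Remove red from B.
Determined: A=red, C=grey. The other variables each still have more than one consistent value. That makes 2.

2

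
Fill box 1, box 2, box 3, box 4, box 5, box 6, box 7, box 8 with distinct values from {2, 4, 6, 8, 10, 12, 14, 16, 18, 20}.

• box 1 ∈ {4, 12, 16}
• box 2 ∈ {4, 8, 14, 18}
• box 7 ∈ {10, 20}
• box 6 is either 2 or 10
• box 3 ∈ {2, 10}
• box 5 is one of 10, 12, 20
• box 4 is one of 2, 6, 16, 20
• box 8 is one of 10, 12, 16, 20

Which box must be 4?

The 2 variables box 3 and box 6 are confined to {2, 10}, which locks those values in; drop them from box 4, box 5, box 7, box 8.
box 7 must be 20 (only option left). Strike 20 from box 4, box 5, box 8.
That leaves box 5 = 12. Eliminate 12 elsewhere: box 1, box 8.
That leaves box 8 = 16. Remove 16 from box 1, box 4.
So 4 goes to box 1.

box 1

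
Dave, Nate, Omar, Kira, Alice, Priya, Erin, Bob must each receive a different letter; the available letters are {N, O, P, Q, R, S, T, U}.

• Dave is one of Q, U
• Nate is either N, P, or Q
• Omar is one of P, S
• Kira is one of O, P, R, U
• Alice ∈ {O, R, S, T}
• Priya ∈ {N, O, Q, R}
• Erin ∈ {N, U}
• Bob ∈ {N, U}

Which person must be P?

The 8 variables together cover exactly {N, O, P, Q, R, S, T, U} — 8 values for 8 variables — and T appears only in Alice's list, so Alice = T.
The 7 still-open variables together cover exactly {N, O, P, Q, R, S, U} — 7 values for 7 variables — and S appears only in Omar's list, so Omar = S.
Erin and Bob between them cover only {N, U} — a naked pair. Remove those values from Dave, Nate, Kira, Priya.
Dave must be Q (only option left). Remove Q from Nate, Priya.
So P goes to Nate.

Nate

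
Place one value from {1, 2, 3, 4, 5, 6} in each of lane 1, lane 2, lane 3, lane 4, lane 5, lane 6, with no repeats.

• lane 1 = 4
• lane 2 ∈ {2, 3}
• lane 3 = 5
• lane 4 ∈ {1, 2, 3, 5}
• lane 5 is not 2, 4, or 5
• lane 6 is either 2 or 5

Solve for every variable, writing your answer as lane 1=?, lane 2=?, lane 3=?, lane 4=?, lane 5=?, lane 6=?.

lane 1=4, lane 2=3, lane 3=5, lane 4=1, lane 5=6, lane 6=2

lane 1 must be 4 (only option left).
That leaves lane 3 = 5. Remove 5 from lane 4, lane 6.
lane 6 must be 2 (only option left). Strike 2 from lane 2, lane 4.
lane 2 must be 3 (only option left). So lane 4, lane 5 can't be 3.
That leaves lane 4 = 1. Remove 1 from lane 5.
lane 5 must be 6 (only option left).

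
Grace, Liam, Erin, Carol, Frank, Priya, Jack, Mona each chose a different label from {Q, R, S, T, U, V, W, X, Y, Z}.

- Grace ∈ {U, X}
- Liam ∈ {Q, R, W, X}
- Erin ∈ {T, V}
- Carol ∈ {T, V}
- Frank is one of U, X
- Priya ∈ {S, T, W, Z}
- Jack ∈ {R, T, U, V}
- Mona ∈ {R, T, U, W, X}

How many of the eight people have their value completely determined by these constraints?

3

Grace and Frank share exactly the 2 values {U, X}; by pigeonhole those values go to them, so strike U, X from Liam, Jack, Mona.
The 2 variables Erin and Carol are confined to {T, V}, which locks those values in; drop them from Priya, Jack, Mona.
Jack must be R (only option left). Remove R from Liam, Mona.
That leaves Mona = W. Remove W from Liam, Priya.
Liam has just one choice, so Liam = Q.
Determined: Liam=Q, Jack=R, Mona=W. The other people each still have more than one consistent value. That makes 3.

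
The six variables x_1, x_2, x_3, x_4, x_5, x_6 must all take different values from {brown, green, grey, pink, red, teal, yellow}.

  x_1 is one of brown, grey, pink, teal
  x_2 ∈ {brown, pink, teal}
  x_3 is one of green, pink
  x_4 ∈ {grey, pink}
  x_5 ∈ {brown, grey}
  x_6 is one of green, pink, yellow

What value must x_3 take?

green

Among the 6 variables, yellow fits only x_6 (and all 6 values in {brown, green, grey, pink, teal, yellow} must be used), so x_6 = yellow.
The 5 still-open variables draw from only 5 values {brown, green, grey, pink, teal}, so each is used; only x_3 can be green, hence x_3 = green.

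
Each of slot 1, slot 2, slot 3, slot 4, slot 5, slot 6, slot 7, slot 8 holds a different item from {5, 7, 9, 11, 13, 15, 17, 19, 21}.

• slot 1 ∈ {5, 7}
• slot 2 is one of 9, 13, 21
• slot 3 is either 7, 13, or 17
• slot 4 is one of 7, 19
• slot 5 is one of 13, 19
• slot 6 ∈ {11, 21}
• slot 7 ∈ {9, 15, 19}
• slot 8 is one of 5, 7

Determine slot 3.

17

The 2 variables slot 1 and slot 8 are confined to {5, 7}, which locks those values in; drop them from slot 3, slot 4.
slot 4 must be 19 (only option left). So slot 5, slot 7 can't be 19.
slot 5 must be 13 (only option left). Strike 13 from slot 2, slot 3.
So slot 3 = 17.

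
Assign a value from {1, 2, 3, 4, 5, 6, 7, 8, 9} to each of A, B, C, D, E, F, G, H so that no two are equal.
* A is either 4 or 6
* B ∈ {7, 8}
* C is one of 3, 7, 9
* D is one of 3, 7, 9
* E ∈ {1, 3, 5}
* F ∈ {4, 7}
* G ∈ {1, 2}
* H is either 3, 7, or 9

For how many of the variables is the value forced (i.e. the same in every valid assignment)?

3

The 3 variables C, D, H are confined to {3, 7, 9}, which locks those values in; drop them from B, E, F.
B must be 8 (only option left).
F's domain is down to {4}, so F = 4. Strike 4 from A.
A has just one choice, so A = 6.
Determined: A=6, B=8, F=4. The other variables each still have more than one consistent value. That makes 3.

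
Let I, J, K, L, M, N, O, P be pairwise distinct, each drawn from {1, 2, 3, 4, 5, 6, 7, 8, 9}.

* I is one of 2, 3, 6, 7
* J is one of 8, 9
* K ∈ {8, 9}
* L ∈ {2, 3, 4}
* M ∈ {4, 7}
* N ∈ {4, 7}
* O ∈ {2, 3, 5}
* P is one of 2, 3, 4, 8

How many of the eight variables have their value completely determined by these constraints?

The 8 variables together cover exactly {2, 3, 4, 5, 6, 7, 8, 9} — 8 values for 8 variables — and 5 appears only in O's list, so O = 5.
The 7 still-open variables together cover exactly {2, 3, 4, 6, 7, 8, 9} — 7 values for 7 variables — and 6 appears only in I's list, so I = 6.
J and K share exactly the 2 values {8, 9}; by pigeonhole those values go to them, so strike 8, 9 from P.
The 2 variables M and N are confined to {4, 7}, which locks those values in; drop them from L, P.
Determined: I=6, O=5. The other variables each still have more than one consistent value. That makes 2.

2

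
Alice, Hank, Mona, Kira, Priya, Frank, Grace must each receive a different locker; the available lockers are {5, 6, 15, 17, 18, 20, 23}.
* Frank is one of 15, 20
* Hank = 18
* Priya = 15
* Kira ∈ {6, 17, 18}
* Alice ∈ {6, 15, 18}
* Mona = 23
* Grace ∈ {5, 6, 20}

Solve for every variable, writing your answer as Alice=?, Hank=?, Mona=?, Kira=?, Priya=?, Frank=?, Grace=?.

Alice=6, Hank=18, Mona=23, Kira=17, Priya=15, Frank=20, Grace=5

Hank has just one choice, so Hank = 18. Strike 18 from Alice, Kira.
Mona must be 23 (only option left).
That leaves Priya = 15. So Alice, Frank can't be 15.
Frank's domain is down to {20}, so Frank = 20. Strike 20 from Grace.
Alice has just one choice, so Alice = 6. Remove 6 from Kira, Grace.
Kira must be 17 (only option left).
Grace's domain is down to {5}, so Grace = 5.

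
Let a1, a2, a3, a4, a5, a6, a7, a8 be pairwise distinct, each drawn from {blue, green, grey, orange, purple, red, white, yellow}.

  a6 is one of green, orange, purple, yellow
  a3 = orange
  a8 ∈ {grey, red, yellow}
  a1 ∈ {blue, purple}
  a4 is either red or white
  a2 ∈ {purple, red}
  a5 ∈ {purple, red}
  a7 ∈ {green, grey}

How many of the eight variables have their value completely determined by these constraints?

3

a3 has just one choice, so a3 = orange. So a6 can't be orange.
The 7 still-open variables draw from only 7 values {blue, green, grey, purple, red, white, yellow}, so each is used; only a1 can be blue, hence a1 = blue.
The 6 still-open variables draw from only 6 values {green, grey, purple, red, white, yellow}, so each is used; only a4 can be white, hence a4 = white.
a2 and a5 between them cover only {purple, red} — a naked pair. Remove those values from a6, a8.
Determined: a1=blue, a3=orange, a4=white. The other variables each still have more than one consistent value. That makes 3.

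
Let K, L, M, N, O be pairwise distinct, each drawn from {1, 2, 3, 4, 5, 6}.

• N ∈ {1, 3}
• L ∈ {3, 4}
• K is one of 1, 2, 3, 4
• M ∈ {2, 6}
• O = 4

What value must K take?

O's domain is down to {4}, so O = 4. Remove 4 from K, L.
L must be 3 (only option left). Eliminate 3 elsewhere: K, N.
N must be 1 (only option left). Remove 1 from K.
So K = 2.

2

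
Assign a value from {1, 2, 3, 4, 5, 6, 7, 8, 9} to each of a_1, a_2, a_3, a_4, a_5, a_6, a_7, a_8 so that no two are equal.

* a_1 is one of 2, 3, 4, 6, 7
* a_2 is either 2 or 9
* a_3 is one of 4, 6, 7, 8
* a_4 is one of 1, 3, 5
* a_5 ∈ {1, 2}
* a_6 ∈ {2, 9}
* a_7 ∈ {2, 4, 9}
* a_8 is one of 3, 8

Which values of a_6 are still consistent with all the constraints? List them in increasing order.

2, 9

a_2 and a_6 between them cover only {2, 9} — a naked pair. Remove those values from a_1, a_5, a_7.
That leaves a_5 = 1. Remove 1 from a_4.
a_7's domain is down to {4}, so a_7 = 4. Eliminate 4 elsewhere: a_1, a_3.
No further eliminations apply; a_6 can still be any of 2, 9.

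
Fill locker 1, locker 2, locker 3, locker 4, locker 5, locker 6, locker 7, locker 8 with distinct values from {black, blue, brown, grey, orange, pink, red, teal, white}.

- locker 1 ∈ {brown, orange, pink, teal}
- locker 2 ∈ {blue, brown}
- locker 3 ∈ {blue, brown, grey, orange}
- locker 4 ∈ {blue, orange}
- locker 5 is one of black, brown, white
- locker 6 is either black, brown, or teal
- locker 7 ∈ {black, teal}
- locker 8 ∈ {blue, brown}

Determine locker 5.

Among the 8 variables, grey fits only locker 3 (and all 8 values in {black, blue, brown, grey, orange, pink, teal, white} must be used), so locker 3 = grey.
Among the 7 still-open variables, pink fits only locker 1 (and all 7 values in {black, blue, brown, orange, pink, teal, white} must be used), so locker 1 = pink.
The 6 still-open variables together cover exactly {black, blue, brown, orange, teal, white} — 6 values for 6 variables — and orange appears only in locker 4's list, so locker 4 = orange.
The 5 still-open variables draw from only 5 values {black, blue, brown, teal, white}, so each is used; only locker 5 can be white, hence locker 5 = white.

white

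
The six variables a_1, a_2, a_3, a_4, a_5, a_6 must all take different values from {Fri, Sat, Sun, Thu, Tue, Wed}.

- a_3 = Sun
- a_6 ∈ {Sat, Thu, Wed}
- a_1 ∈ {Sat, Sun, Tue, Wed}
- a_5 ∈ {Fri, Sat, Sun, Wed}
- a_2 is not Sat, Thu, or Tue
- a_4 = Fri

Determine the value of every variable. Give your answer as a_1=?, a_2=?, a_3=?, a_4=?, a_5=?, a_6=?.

a_3 must be Sun (only option left). Eliminate Sun elsewhere: a_1, a_2, a_5.
a_4's domain is down to {Fri}, so a_4 = Fri. Strike Fri from a_2, a_5.
a_2 has just one choice, so a_2 = Wed. Strike Wed from a_1, a_5, a_6.
a_5 has just one choice, so a_5 = Sat. Remove Sat from a_1, a_6.
a_6 must be Thu (only option left).
a_1 must be Tue (only option left).

a_1=Tue, a_2=Wed, a_3=Sun, a_4=Fri, a_5=Sat, a_6=Thu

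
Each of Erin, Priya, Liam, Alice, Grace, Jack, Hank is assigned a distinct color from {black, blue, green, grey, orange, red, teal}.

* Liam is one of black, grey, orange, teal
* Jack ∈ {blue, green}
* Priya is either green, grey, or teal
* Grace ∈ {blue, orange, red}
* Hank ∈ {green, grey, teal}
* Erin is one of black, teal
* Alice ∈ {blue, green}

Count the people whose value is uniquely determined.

3

Among the 7 variables, red fits only Grace (and all 7 values in {black, blue, green, grey, orange, red, teal} must be used), so Grace = red.
The 6 still-open variables together cover exactly {black, blue, green, grey, orange, teal} — 6 values for 6 variables — and orange appears only in Liam's list, so Liam = orange.
The 5 still-open variables draw from only 5 values {black, blue, green, grey, teal}, so each is used; only Erin can be black, hence Erin = black.
Alice and Jack between them cover only {blue, green} — a naked pair. Remove those values from Priya, Hank.
Determined: Erin=black, Liam=orange, Grace=red. The other people each still have more than one consistent value. That makes 3.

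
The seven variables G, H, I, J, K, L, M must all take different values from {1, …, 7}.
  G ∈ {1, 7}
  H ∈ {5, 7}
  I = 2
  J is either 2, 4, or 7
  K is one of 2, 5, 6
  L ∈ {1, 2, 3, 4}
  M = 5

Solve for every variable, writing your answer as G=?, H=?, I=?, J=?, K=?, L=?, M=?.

I must be 2 (only option left). Remove 2 from J, K, L.
M's domain is down to {5}, so M = 5. Eliminate 5 elsewhere: H, K.
H's domain is down to {7}, so H = 7. So G, J can't be 7.
J's domain is down to {4}, so J = 4. So L can't be 4.
K must be 6 (only option left).
G has just one choice, so G = 1. So L can't be 1.
L's domain is down to {3}, so L = 3.

G=1, H=7, I=2, J=4, K=6, L=3, M=5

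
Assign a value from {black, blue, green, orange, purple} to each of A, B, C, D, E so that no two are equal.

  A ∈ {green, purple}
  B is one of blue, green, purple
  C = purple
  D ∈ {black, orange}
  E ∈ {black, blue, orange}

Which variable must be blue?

B

C has just one choice, so C = purple. Eliminate purple elsewhere: A, B.
A has just one choice, so A = green. So B can't be green.
So blue goes to B.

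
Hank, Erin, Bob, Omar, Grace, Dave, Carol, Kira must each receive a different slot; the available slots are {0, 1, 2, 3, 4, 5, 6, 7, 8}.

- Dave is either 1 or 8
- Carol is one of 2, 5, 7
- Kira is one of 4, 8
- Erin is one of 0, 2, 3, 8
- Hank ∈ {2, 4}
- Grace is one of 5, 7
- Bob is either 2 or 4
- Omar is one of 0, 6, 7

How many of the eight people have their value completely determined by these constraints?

Hank and Bob between them cover only {2, 4} — a naked pair. Remove those values from Erin, Carol, Kira.
Kira has just one choice, so Kira = 8. So Erin, Dave can't be 8.
Dave has just one choice, so Dave = 1.
The 2 variables Grace and Carol are confined to {5, 7}, which locks those values in; drop them from Omar.
Determined: Dave=1, Kira=8. The other people each still have more than one consistent value. That makes 2.

2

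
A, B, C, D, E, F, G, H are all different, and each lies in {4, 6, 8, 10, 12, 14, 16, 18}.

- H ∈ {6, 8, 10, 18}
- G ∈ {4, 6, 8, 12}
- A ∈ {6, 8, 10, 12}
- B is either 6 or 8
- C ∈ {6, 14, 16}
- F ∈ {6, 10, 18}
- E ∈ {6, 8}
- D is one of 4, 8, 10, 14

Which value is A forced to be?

12

The 8 variables draw from only 8 values {4, 6, 8, 10, 12, 14, 16, 18}, so each is used; only C can be 16, hence C = 16.
The 7 still-open variables together cover exactly {4, 6, 8, 10, 12, 14, 18} — 7 values for 7 variables — and 14 appears only in D's list, so D = 14.
The 6 still-open variables together cover exactly {4, 6, 8, 10, 12, 18} — 6 values for 6 variables — and 4 appears only in G's list, so G = 4.
The 5 still-open variables together cover exactly {6, 8, 10, 12, 18} — 5 values for 5 variables — and 12 appears only in A's list, so A = 12.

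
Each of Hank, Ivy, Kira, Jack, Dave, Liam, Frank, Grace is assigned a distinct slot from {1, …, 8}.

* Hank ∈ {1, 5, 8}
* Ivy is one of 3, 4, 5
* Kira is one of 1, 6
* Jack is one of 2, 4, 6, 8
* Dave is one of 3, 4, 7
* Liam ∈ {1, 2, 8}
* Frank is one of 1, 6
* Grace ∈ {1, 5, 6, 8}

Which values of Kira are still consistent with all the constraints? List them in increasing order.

1, 6

Among the 8 variables, 7 fits only Dave (and all 8 values in {1, 2, 3, 4, 5, 6, 7, 8} must be used), so Dave = 7.
Among the 7 still-open variables, 3 fits only Ivy (and all 7 values in {1, 2, 3, 4, 5, 6, 8} must be used), so Ivy = 3.
The 6 still-open variables together cover exactly {1, 2, 4, 5, 6, 8} — 6 values for 6 variables — and 4 appears only in Jack's list, so Jack = 4.
The 5 still-open variables together cover exactly {1, 2, 5, 6, 8} — 5 values for 5 variables — and 2 appears only in Liam's list, so Liam = 2.
Kira and Frank between them cover only {1, 6} — a naked pair. Remove those values from Hank, Grace.
No further eliminations apply; Kira can still be any of 1, 6.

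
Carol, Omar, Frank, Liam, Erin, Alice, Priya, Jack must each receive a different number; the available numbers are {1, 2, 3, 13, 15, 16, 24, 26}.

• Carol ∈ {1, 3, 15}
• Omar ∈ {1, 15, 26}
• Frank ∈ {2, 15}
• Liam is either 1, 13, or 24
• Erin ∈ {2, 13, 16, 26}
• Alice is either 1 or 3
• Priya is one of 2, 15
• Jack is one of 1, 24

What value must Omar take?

26

The 8 variables together cover exactly {1, 2, 3, 13, 15, 16, 24, 26} — 8 values for 8 variables — and 16 appears only in Erin's list, so Erin = 16.
The 7 still-open variables draw from only 7 values {1, 2, 3, 13, 15, 24, 26}, so each is used; only Liam can be 13, hence Liam = 13.
Among the 6 still-open variables, 24 fits only Jack (and all 6 values in {1, 2, 3, 15, 24, 26} must be used), so Jack = 24.
The 5 still-open variables together cover exactly {1, 2, 3, 15, 26} — 5 values for 5 variables — and 26 appears only in Omar's list, so Omar = 26.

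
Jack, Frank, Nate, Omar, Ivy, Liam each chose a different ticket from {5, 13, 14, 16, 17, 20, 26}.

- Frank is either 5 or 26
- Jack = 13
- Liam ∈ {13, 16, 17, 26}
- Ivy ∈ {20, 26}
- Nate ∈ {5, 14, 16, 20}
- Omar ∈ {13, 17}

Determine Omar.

Jack must be 13 (only option left). Remove 13 from Omar, Liam.
So Omar = 17.

17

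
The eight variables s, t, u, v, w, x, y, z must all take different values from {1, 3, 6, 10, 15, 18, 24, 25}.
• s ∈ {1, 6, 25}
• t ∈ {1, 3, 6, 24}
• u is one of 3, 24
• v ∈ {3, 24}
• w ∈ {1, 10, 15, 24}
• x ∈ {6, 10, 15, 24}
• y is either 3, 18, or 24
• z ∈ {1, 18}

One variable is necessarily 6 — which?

Among the 8 variables, 25 fits only s (and all 8 values in {1, 3, 6, 10, 15, 18, 24, 25} must be used), so s = 25.
u and v share exactly the 2 values {3, 24}; by pigeonhole those values go to them, so strike 3, 24 from t, w, x, y.
y has just one choice, so y = 18. Strike 18 from z.
That leaves z = 1. Strike 1 from t, w.
So 6 goes to t.

t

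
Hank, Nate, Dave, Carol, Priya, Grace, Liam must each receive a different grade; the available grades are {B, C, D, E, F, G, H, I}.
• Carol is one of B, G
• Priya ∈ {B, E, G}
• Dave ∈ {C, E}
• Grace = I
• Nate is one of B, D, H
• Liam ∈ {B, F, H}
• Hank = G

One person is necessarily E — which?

Priya

Hank's domain is down to {G}, so Hank = G. Strike G from Carol, Priya.
Carol must be B (only option left). So Nate, Priya, Liam can't be B.
So E goes to Priya.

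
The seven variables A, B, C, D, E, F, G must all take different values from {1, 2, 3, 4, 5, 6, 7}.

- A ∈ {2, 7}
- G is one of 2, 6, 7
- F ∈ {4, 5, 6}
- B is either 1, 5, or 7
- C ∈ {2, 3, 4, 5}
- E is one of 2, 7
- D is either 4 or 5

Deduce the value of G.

The 7 variables together cover exactly {1, 2, 3, 4, 5, 6, 7} — 7 values for 7 variables — and 1 appears only in B's list, so B = 1.
Among the 6 still-open variables, 3 fits only C (and all 6 values in {2, 3, 4, 5, 6, 7} must be used), so C = 3.
A and E share exactly the 2 values {2, 7}; by pigeonhole those values go to them, so strike 2, 7 from G.
So G = 6.

6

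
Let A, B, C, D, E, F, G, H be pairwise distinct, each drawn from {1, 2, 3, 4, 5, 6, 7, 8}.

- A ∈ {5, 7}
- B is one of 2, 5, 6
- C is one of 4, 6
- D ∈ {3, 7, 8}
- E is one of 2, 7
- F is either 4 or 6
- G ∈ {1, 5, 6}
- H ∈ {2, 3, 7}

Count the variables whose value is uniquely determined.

The 8 variables draw from only 8 values {1, 2, 3, 4, 5, 6, 7, 8}, so each is used; only G can be 1, hence G = 1.
The 7 still-open variables together cover exactly {2, 3, 4, 5, 6, 7, 8} — 7 values for 7 variables — and 8 appears only in D's list, so D = 8.
Among the 6 still-open variables, 3 fits only H (and all 6 values in {2, 3, 4, 5, 6, 7} must be used), so H = 3.
C and F share exactly the 2 values {4, 6}; by pigeonhole those values go to them, so strike 4, 6 from B.
Determined: D=8, G=1, H=3. The other variables each still have more than one consistent value. That makes 3.

3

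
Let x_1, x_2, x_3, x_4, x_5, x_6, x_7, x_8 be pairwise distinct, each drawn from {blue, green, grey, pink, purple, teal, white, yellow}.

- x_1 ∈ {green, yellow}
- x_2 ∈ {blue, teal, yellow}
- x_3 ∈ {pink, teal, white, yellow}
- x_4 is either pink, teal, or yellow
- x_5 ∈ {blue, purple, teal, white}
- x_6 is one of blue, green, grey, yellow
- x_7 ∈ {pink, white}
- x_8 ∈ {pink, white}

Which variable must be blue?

Among the 8 variables, grey fits only x_6 (and all 8 values in {blue, green, grey, pink, purple, teal, white, yellow} must be used), so x_6 = grey.
The 7 still-open variables together cover exactly {blue, green, pink, purple, teal, white, yellow} — 7 values for 7 variables — and green appears only in x_1's list, so x_1 = green.
The 6 still-open variables draw from only 6 values {blue, pink, purple, teal, white, yellow}, so each is used; only x_5 can be purple, hence x_5 = purple.
The 5 still-open variables draw from only 5 values {blue, pink, teal, white, yellow}, so each is used; only x_2 can be blue, hence x_2 = blue.

x_2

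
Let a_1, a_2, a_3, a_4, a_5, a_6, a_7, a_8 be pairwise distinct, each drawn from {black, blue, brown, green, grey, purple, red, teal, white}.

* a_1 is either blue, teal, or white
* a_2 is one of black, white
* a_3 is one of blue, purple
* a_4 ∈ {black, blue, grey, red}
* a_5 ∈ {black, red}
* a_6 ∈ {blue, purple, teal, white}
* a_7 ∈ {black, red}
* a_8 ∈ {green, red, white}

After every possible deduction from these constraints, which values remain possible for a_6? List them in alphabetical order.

blue, purple, teal

Among the 8 variables, green fits only a_8 (and all 8 values in {black, blue, green, grey, purple, red, teal, white} must be used), so a_8 = green.
Among the 7 still-open variables, grey fits only a_4 (and all 7 values in {black, blue, grey, purple, red, teal, white} must be used), so a_4 = grey.
The 2 variables a_5 and a_7 are confined to {black, red}, which locks those values in; drop them from a_2.
a_2's domain is down to {white}, so a_2 = white. Strike white from a_1, a_6.
No further eliminations apply; a_6 can still be any of blue, purple, teal.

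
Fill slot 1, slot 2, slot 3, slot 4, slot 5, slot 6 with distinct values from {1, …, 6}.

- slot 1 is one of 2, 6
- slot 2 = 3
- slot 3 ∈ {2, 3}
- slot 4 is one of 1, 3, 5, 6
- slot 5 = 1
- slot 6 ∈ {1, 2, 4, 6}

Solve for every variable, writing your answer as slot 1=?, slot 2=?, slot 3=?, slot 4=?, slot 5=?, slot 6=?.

slot 1=6, slot 2=3, slot 3=2, slot 4=5, slot 5=1, slot 6=4

slot 2's domain is down to {3}, so slot 2 = 3. Eliminate 3 elsewhere: slot 3, slot 4.
slot 3 has just one choice, so slot 3 = 2. Remove 2 from slot 1, slot 6.
slot 5 has just one choice, so slot 5 = 1. So slot 4, slot 6 can't be 1.
slot 1 has just one choice, so slot 1 = 6. So slot 4, slot 6 can't be 6.
slot 4 must be 5 (only option left).
slot 6 must be 4 (only option left).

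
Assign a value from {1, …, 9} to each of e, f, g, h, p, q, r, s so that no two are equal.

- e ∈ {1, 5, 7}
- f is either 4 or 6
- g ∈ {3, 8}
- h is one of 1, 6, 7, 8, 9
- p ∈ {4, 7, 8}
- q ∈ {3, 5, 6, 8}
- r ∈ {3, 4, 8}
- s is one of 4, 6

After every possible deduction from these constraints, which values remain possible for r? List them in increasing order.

3, 8

The 8 variables draw from only 8 values {1, 3, 4, 5, 6, 7, 8, 9}, so each is used; only h can be 9, hence h = 9.
Among the 7 still-open variables, 1 fits only e (and all 7 values in {1, 3, 4, 5, 6, 7, 8} must be used), so e = 1.
Among the 6 still-open variables, 5 fits only q (and all 6 values in {3, 4, 5, 6, 7, 8} must be used), so q = 5.
The 5 still-open variables together cover exactly {3, 4, 6, 7, 8} — 5 values for 5 variables — and 7 appears only in p's list, so p = 7.
f and s between them cover only {4, 6} — a naked pair. Remove those values from r.
No further eliminations apply; r can still be any of 3, 8.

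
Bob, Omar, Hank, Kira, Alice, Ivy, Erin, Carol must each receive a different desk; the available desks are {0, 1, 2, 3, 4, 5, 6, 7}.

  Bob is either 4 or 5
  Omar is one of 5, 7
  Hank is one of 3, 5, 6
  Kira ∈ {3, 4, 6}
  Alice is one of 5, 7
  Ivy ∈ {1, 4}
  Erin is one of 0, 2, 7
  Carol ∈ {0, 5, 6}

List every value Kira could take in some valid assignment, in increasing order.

3, 6

The 8 variables draw from only 8 values {0, 1, 2, 3, 4, 5, 6, 7}, so each is used; only Ivy can be 1, hence Ivy = 1.
The 7 still-open variables draw from only 7 values {0, 2, 3, 4, 5, 6, 7}, so each is used; only Erin can be 2, hence Erin = 2.
The 6 still-open variables together cover exactly {0, 3, 4, 5, 6, 7} — 6 values for 6 variables — and 0 appears only in Carol's list, so Carol = 0.
Omar and Alice between them cover only {5, 7} — a naked pair. Remove those values from Bob, Hank.
Bob must be 4 (only option left). So Kira can't be 4.
No further eliminations apply; Kira can still be any of 3, 6.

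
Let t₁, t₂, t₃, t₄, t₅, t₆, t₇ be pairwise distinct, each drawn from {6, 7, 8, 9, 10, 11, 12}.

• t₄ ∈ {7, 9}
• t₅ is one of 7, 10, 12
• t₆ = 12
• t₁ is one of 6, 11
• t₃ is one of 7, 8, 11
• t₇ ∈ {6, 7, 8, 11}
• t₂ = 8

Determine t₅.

10

t₂'s domain is down to {8}, so t₂ = 8. Strike 8 from t₃, t₇.
t₆'s domain is down to {12}, so t₆ = 12. Eliminate 12 elsewhere: t₅.
Among the 5 still-open variables, 9 fits only t₄ (and all 5 values in {6, 7, 9, 10, 11} must be used), so t₄ = 9.
The 4 still-open variables draw from only 4 values {6, 7, 10, 11}, so each is used; only t₅ can be 10, hence t₅ = 10.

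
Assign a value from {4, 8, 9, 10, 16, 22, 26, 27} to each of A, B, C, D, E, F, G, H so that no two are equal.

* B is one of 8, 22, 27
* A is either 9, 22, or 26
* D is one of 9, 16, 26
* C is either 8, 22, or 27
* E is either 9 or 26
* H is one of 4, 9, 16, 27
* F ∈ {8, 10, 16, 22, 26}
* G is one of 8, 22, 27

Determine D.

The 8 variables draw from only 8 values {4, 8, 9, 10, 16, 22, 26, 27}, so each is used; only H can be 4, hence H = 4.
The 7 still-open variables together cover exactly {8, 9, 10, 16, 22, 26, 27} — 7 values for 7 variables — and 10 appears only in F's list, so F = 10.
Among the 6 still-open variables, 16 fits only D (and all 6 values in {8, 9, 16, 22, 26, 27} must be used), so D = 16.

16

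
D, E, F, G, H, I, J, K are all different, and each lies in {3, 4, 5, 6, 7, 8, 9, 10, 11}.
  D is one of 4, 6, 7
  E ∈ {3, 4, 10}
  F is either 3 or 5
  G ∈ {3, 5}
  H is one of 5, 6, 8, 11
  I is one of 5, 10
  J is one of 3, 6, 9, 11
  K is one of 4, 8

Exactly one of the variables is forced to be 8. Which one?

The 2 variables F and G are confined to {3, 5}, which locks those values in; drop them from E, H, I, J.
I must be 10 (only option left). So E can't be 10.
E must be 4 (only option left). Remove 4 from D, K.
So 8 goes to K.

K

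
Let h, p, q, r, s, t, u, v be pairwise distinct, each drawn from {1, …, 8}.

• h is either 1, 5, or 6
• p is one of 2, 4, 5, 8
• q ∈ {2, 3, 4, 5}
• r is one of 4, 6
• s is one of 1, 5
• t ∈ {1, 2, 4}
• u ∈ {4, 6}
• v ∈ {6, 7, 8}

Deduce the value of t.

2

Among the 8 variables, 3 fits only q (and all 8 values in {1, 2, 3, 4, 5, 6, 7, 8} must be used), so q = 3.
Among the 7 still-open variables, 7 fits only v (and all 7 values in {1, 2, 4, 5, 6, 7, 8} must be used), so v = 7.
The 6 still-open variables together cover exactly {1, 2, 4, 5, 6, 8} — 6 values for 6 variables — and 8 appears only in p's list, so p = 8.
The 5 still-open variables together cover exactly {1, 2, 4, 5, 6} — 5 values for 5 variables — and 2 appears only in t's list, so t = 2.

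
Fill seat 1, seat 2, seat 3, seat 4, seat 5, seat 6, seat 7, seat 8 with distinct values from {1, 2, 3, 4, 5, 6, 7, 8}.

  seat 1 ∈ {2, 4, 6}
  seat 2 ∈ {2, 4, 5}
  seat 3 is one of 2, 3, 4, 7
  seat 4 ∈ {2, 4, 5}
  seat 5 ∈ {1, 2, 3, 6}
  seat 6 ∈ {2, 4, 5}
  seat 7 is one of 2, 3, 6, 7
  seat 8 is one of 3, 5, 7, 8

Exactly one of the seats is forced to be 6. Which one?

The 8 variables draw from only 8 values {1, 2, 3, 4, 5, 6, 7, 8}, so each is used; only seat 5 can be 1, hence seat 5 = 1.
The 7 still-open variables together cover exactly {2, 3, 4, 5, 6, 7, 8} — 7 values for 7 variables — and 8 appears only in seat 8's list, so seat 8 = 8.
seat 2, seat 4, seat 6 between them cover only {2, 4, 5} — a naked triple. Remove those values from seat 1, seat 3, seat 7.
So 6 goes to seat 1.

seat 1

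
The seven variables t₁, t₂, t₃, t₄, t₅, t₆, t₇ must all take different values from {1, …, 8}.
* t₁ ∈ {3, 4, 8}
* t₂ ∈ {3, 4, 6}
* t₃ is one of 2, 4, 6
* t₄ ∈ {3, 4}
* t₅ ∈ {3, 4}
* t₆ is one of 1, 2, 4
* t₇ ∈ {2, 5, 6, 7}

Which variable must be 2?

t₃

t₄ and t₅ share exactly the 2 values {3, 4}; by pigeonhole those values go to them, so strike 3, 4 from t₁, t₂, t₃, t₆.
That leaves t₁ = 8.
t₂ must be 6 (only option left). Remove 6 from t₃, t₇.
So 2 goes to t₃.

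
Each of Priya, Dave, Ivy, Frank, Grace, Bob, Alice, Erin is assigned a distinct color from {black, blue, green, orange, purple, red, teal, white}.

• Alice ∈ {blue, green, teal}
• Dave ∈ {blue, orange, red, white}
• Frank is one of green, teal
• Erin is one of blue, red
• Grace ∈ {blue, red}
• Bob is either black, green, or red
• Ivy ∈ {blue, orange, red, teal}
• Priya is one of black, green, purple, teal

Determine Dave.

The 8 variables draw from only 8 values {black, blue, green, orange, purple, red, teal, white}, so each is used; only Priya can be purple, hence Priya = purple.
Among the 7 still-open variables, black fits only Bob (and all 7 values in {black, blue, green, orange, red, teal, white} must be used), so Bob = black.
Among the 6 still-open variables, white fits only Dave (and all 6 values in {blue, green, orange, red, teal, white} must be used), so Dave = white.

white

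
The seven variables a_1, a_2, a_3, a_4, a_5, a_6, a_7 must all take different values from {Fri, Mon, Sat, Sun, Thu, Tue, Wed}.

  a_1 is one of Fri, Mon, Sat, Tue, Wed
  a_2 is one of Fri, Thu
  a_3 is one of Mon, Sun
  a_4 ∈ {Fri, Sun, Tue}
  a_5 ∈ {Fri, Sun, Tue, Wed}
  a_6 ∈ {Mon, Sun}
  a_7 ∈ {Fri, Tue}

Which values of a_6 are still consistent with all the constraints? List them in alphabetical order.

The 7 variables together cover exactly {Fri, Mon, Sat, Sun, Thu, Tue, Wed} — 7 values for 7 variables — and Sat appears only in a_1's list, so a_1 = Sat.
The 6 still-open variables draw from only 6 values {Fri, Mon, Sun, Thu, Tue, Wed}, so each is used; only a_2 can be Thu, hence a_2 = Thu.
The 5 still-open variables together cover exactly {Fri, Mon, Sun, Tue, Wed} — 5 values for 5 variables — and Wed appears only in a_5's list, so a_5 = Wed.
The 2 variables a_3 and a_6 are confined to {Mon, Sun}, which locks those values in; drop them from a_4.
No further eliminations apply; a_6 can still be any of Mon, Sun.

Mon, Sun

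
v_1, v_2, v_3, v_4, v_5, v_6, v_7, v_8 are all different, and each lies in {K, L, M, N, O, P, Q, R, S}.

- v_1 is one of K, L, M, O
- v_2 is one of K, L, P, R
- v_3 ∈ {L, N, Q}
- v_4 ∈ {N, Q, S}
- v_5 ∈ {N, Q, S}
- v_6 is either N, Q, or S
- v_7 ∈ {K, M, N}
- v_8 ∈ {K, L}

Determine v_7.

M

v_4, v_5, v_6 between them cover only {N, Q, S} — a naked triple. Remove those values from v_3, v_7.
v_3 must be L (only option left). Remove L from v_1, v_2, v_8.
v_8 must be K (only option left). Strike K from v_1, v_2, v_7.
So v_7 = M.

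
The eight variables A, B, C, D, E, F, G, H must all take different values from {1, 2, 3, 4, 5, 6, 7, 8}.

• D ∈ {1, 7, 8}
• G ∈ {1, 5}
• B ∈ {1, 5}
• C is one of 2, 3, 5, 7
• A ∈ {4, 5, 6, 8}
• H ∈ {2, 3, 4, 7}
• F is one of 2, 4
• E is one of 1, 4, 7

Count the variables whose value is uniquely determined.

The 8 variables together cover exactly {1, 2, 3, 4, 5, 6, 7, 8} — 8 values for 8 variables — and 6 appears only in A's list, so A = 6.
The 7 still-open variables draw from only 7 values {1, 2, 3, 4, 5, 7, 8}, so each is used; only D can be 8, hence D = 8.
The 2 variables B and G are confined to {1, 5}, which locks those values in; drop them from C, E.
Determined: A=6, D=8. The other variables each still have more than one consistent value. That makes 2.

2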